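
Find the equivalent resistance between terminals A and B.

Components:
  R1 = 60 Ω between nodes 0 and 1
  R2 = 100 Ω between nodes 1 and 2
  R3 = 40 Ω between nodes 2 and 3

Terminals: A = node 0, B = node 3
Reduce the network between node 0 (A) and node 3 (B) by series/parallel combination:
  Rs1 = R1 + R2 (series, joined only at node 1) = 60 + 100 = 160 Ω
  Rs2 = R3 + Rs1 (series, joined only at node 2) = 40 + 160 = 200 Ω
R_eq = 200 Ω

Final answer: 200 Ω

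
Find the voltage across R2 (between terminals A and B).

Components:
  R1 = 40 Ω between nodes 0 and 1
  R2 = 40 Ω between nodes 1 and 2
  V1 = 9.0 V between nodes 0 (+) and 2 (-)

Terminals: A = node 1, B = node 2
R1 and R2 are in series across V1 (node 0 → node 1 → node 2), and the output A–B is taken across R2, so this is a voltage divider.
Series current: I = V1/(R1 + R2) = 9/(40 + 40) = 9/80 = 0.1125 A
V_R2 = I × R2 = V1 × R2/(R1 + R2) = 9 × 40/80 = 4.5 V

Final answer: 4.5 V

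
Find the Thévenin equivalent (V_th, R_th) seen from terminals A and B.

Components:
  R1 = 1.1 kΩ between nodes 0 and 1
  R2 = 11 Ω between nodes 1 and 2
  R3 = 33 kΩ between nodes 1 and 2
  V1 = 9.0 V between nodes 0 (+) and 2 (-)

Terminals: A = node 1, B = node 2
Step 1 — V_th is the open-circuit voltage V_A - V_B (nothing connected across the terminals).
Nodal analysis, taking node 2 as the 0 V reference.
Source V1 fixes V_0 = 9 V.
KCL at each unknown node (sum of currents leaving = 0; resistances in Ω):
  Node 1: (V_1 - 9)/1100 + (V_1 - 0)/11 + (V_1 - 0)/33000 = 0
Collecting terms: 0.09185 × V_1 = 0.008182  =>  V_1 = 0.08908 V
V_th = V_1 - V_2 = 0.08908 - 0 = 0.08908 V
Step 2 — R_th: zero the source — replace V1 by a short circuit (node 2 merges into node 0) — and find the resistance seen between A (node 1) and B (node 0).
Reduce the network between node 1 (A) and node 0 (B) by series/parallel combination:
  Rp1 = R1 ‖ R2 ‖ R3 (parallel, all between nodes 0 and 1) = 1/(1/1100 + 1/11 + 1/33000) = 10.89 Ω
R_th = 10.89 Ω

Final answer: V_th = 0.08908 V, R_th = 10.89 Ω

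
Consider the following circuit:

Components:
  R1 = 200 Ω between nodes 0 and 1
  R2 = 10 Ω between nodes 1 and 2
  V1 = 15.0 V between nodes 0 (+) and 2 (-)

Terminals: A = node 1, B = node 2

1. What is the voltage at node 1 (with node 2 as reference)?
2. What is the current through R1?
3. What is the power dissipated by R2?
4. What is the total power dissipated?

Nodal analysis, taking node 2 as the 0 V reference.
Source V1 fixes V_0 = 15 V.
KCL at each unknown node (sum of currents leaving = 0; resistances in Ω):
  Node 1: (V_1 - 15)/200 + (V_1 - 0)/10 = 0
Collecting terms: 0.105 × V_1 = 0.075  =>  V_1 = 0.7143 V
Part 1:
  Read off the nodal solution: V_1 = 0.7143 V
Part 2:
  I_R1 = (V_0 - V_1)/R1 = (15 - 0.7143)/200 = 0.07143 A
  Magnitude: I_R1 = 0.07143 A
Part 3:
  I_R2 = (V_1 - V_2)/R2 = (0.7143 - 0)/10 = 0.07143 A
  P_R2 = I_R2² × R2 = (0.07143)² × 10 = 0.05102 W
Part 4:
  Power in each resistor, P = (ΔV)²/R:
    P_R1 = (15 - 0.7143)²/200 = 1.02 W
    P_R2 = (0.7143 - 0)²/10 = 0.05102 W
  P_total = P_R1 + P_R2 = 1.071 W

Final answers:
1. V_1 = 0.7143 V
2. I_R1 = 0.07143 A
3. P_R2 = 0.05102 W
4. P_total = 1.071 W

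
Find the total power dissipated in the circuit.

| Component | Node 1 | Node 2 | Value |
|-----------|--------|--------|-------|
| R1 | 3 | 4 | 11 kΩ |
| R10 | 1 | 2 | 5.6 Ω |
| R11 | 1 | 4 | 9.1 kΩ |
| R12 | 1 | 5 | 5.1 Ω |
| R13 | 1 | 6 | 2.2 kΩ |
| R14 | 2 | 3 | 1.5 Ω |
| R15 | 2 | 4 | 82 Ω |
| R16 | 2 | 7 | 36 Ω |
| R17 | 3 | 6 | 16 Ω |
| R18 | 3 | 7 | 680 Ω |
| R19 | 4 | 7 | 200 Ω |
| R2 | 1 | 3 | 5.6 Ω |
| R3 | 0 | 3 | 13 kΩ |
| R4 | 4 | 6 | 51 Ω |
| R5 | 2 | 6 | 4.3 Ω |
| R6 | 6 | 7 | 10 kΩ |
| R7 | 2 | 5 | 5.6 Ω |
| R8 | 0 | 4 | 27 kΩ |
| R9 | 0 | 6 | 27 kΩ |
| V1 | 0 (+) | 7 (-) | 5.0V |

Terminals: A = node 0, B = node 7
Nodal analysis, taking node 7 as the 0 V reference.
Source V1 fixes V_0 = 5 V.
KCL at each unknown node (sum of currents leaving = 0; resistances in Ω):
  Node 1: (V_1 - V_3)/5.6 + (V_1 - V_2)/5.6 + (V_1 - V_4)/9100 + (V_1 - V_5)/5.1 + (V_1 - V_6)/2200 = 0
  Node 2: (V_2 - V_6)/4.3 + (V_2 - V_5)/5.6 + (V_2 - V_1)/5.6 + (V_2 - V_3)/1.5 + (V_2 - V_4)/82 + (V_2 - 0)/36 = 0
  Node 3: (V_3 - V_4)/11000 + (V_3 - V_1)/5.6 + (V_3 - 5)/13000 + (V_3 - V_2)/1.5 + (V_3 - V_6)/16 + (V_3 - 0)/680 = 0
  Node 4: (V_4 - V_3)/11000 + (V_4 - V_6)/51 + (V_4 - 5)/27000 + (V_4 - V_1)/9100 + (V_4 - V_2)/82 + (V_4 - 0)/200 = 0
  Node 5: (V_5 - V_2)/5.6 + (V_5 - V_1)/5.1 = 0
  Node 6: (V_6 - V_4)/51 + (V_6 - V_2)/4.3 + (V_6 - 0)/10000 + (V_6 - 5)/27000 + (V_6 - V_1)/2200 + (V_6 - V_3)/16 = 0
Collecting terms (coefficients in siemens):
  0.5538·V_1 - 0.1786·V_2 - 0.1786·V_3 - 0.0001099·V_4 - 0.1961·V_5 - 0.0004545·V_6 = 0
  1.296·V_2 - 0.1786·V_1 - 0.6667·V_3 - 0.0122·V_4 - 0.1786·V_5 - 0.2326·V_6 = 0
  0.9094·V_3 - 0.1786·V_1 - 0.6667·V_2 - 0.00009091·V_4 - 0.0625·V_6 = 0.0003846
  0.03704·V_4 - 0.0001099·V_1 - 0.0122·V_2 - 0.00009091·V_3 - 0.01961·V_6 = 0.0001852
  0.3746·V_5 - 0.1961·V_1 - 0.1786·V_2 = 0
  0.3153·V_6 - 0.0004545·V_1 - 0.2326·V_2 - 0.0625·V_3 - 0.01961·V_4 = 0.0001852
Solving these 6 simultaneous equations (Gaussian elimination) gives:
  V_1 = 0.02168 V, V_2 = 0.02149 V, V_3 = 0.02197 V, V_4 = 0.02401 V
  V_5 = 0.02159 V, V_6 = 0.02232 V
Power in each resistor, P = (ΔV)²/R:
  P_R1 = (0.02197 - 0.02401)²/11000 = 0.0000000003772 W
  P_R2 = (0.02168 - 0.02197)²/5.6 = 0.00000001496 W
  P_R3 = (5 - 0.02197)²/13000 = 0.001906 W
  P_R4 = (0.02401 - 0.02232)²/51 = 0.00000005586 W
  P_R5 = (0.02149 - 0.02232)²/4.3 = 0.0000001604 W
  P_R6 = (0.02232 - 0)²/10000 = 0.00000004983 W
  P_R7 = (0.02149 - 0.02159)²/5.6 = 0.000000001803 W
  P_R8 = (5 - 0.02401)²/27000 = 0.0009171 W
  P_R9 = (5 - 0.02232)²/27000 = 0.0009177 W
  P_R10 = (0.02168 - 0.02149)²/5.6 = 0.000000006582 W
  P_R11 = (0.02168 - 0.02401)²/9100 = 0.0000000005947 W
  P_R12 = (0.02168 - 0.02159)²/5.1 = 0.000000001642 W
  P_R13 = (0.02168 - 0.02232)²/2200 = 0.0000000001853 W
  P_R14 = (0.02149 - 0.02197)²/1.5 = 0.0000001545 W
  P_R15 = (0.02149 - 0.02401)²/82 = 0.00000007734 W
  P_R16 = (0.02149 - 0)²/36 = 0.00001283 W
  P_R17 = (0.02197 - 0.02232)²/16 = 0.000000007613 W
  P_R18 = (0.02197 - 0)²/680 = 0.00000071 W
  P_R19 = (0.02401 - 0)²/200 = 0.000002882 W
P_total = P_R1 + P_R2 + P_R3 + P_R4 + P_R5 + P_R6 + P_R7 + P_R8 + P_R9 + P_R10 + P_R11 + P_R12 + P_R13 + P_R14 + P_R15 + P_R16 + P_R17 + P_R18 + P_R19 = 0.003758 W

Final answer: 0.003758 W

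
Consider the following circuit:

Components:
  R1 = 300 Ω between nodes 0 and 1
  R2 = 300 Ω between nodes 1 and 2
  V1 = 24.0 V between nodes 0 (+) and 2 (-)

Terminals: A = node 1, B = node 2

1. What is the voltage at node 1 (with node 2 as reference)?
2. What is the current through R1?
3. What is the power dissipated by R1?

Nodal analysis, taking node 2 as the 0 V reference.
Source V1 fixes V_0 = 24 V.
KCL at each unknown node (sum of currents leaving = 0; resistances in Ω):
  Node 1: (V_1 - 24)/300 + (V_1 - 0)/300 = 0
Collecting terms: 0.006667 × V_1 = 0.08  =>  V_1 = 12 V
Part 1:
  Read off the nodal solution: V_1 = 12 V
Part 2:
  I_R1 = (V_0 - V_1)/R1 = (24 - 12)/300 = 0.04 A
  Magnitude: I_R1 = 0.04 A
Part 3:
  I_R1 = (V_0 - V_1)/R1 = (24 - 12)/300 = 0.04 A
  P_R1 = I_R1² × R1 = (0.04)² × 300 = 0.48 W

Final answers:
1. V_1 = 12 V
2. I_R1 = 0.04 A
3. P_R1 = 0.48 W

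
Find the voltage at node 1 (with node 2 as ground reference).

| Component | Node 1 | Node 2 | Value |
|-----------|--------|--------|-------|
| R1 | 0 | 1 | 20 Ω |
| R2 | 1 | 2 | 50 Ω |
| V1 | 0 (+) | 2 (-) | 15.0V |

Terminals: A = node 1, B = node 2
Nodal analysis, taking node 2 as the 0 V reference.
Source V1 fixes V_0 = 15 V.
KCL at each unknown node (sum of currents leaving = 0; resistances in Ω):
  Node 1: (V_1 - 15)/20 + (V_1 - 0)/50 = 0
Collecting terms: 0.07 × V_1 = 0.75  =>  V_1 = 10.71 V
The requested potential is V_1 = 10.71 V.

Final answer: V_1 = 10.71 V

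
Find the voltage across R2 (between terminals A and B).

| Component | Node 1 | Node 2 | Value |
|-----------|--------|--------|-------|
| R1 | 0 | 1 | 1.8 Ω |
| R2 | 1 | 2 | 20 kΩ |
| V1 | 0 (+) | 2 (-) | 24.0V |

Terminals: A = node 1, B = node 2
R1 and R2 are in series across V1 (node 0 → node 1 → node 2), and the output A–B is taken across R2, so this is a voltage divider.
Series current: I = V1/(R1 + R2) = 24/(1.8 + 20000) = 24/20000 = 0.0012 A
V_R2 = I × R2 = V1 × R2/(R1 + R2) = 24 × 20000/20000 = 24 V

Final answer: 24 V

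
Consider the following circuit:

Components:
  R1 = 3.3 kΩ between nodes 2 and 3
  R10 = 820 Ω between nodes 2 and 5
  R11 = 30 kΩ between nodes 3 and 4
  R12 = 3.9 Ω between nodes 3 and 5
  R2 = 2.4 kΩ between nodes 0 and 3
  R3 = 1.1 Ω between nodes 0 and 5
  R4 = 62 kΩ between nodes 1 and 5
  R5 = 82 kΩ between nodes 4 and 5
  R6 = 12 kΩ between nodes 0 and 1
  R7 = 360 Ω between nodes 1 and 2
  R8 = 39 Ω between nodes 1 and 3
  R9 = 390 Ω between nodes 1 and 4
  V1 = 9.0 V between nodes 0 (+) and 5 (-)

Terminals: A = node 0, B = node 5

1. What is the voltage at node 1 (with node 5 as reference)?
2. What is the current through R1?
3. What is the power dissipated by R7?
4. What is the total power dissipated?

Nodal analysis, taking node 5 as the 0 V reference.
Source V1 fixes V_0 = 9 V.
KCL at each unknown node (sum of currents leaving = 0; resistances in Ω):
  Node 1: (V_1 - 0)/62000 + (V_1 - 9)/12000 + (V_1 - V_2)/360 + (V_1 - V_3)/39 + (V_1 - V_4)/390 = 0
  Node 2: (V_2 - V_3)/3300 + (V_2 - V_1)/360 + (V_2 - 0)/820 = 0
  Node 3: (V_3 - V_2)/3300 + (V_3 - 9)/2400 + (V_3 - V_1)/39 + (V_3 - V_4)/30000 + (V_3 - 0)/3.9 = 0
  Node 4: (V_4 - 0)/82000 + (V_4 - V_1)/390 + (V_4 - V_3)/30000 = 0
Collecting terms (coefficients in siemens):
  0.03108·V_1 - 0.002778·V_2 - 0.02564·V_3 - 0.002564·V_4 = 0.00075
  0.0043·V_2 - 0.002778·V_1 - 0.000303·V_3 = 0
  0.2828·V_3 - 0.02564·V_1 - 0.000303·V_2 - 0.00003333·V_4 = 0.00375
  0.00261·V_4 - 0.002564·V_1 - 0.00003333·V_3 = 0
Solving these 4 simultaneous equations (Gaussian elimination) gives:
  V_1 = 0.04479 V, V_2 = 0.03016 V, V_3 = 0.01736 V, V_4 = 0.04423 V
Part 1:
  Read off the nodal solution: V_1 = 0.04479 V
Part 2:
  I_R1 = (V_2 - V_3)/R1 = (0.03016 - 0.01736)/3300 = 0.000003878 A
  Magnitude: I_R1 = 0.000003878 A
Part 3:
  I_R7 = (V_1 - V_2)/R7 = (0.04479 - 0.03016)/360 = 0.00004066 A
  P_R7 = I_R7² × R7 = (0.00004066)² × 360 = 0.000000595 W
Part 4:
  Power in each resistor, P = (ΔV)²/R:
    P_R1 = (0.03016 - 0.01736)²/3300 = 0.00000004964 W
    P_R2 = (9 - 0.01736)²/2400 = 0.03362 W
    P_R3 = (9 - 0)²/1.1 = 73.64 W
    P_R4 = (0.04479 - 0)²/62000 = 0.00000003236 W
    P_R5 = (0.04423 - 0)²/82000 = 0.00000002386 W
    P_R6 = (9 - 0.04479)²/12000 = 0.006683 W
    P_R7 = (0.04479 - 0.03016)²/360 = 0.000000595 W
    P_R8 = (0.04479 - 0.01736)²/39 = 0.0000193 W
    P_R9 = (0.04479 - 0.04423)²/390 = 0.0000000008034 W
    P_R10 = (0.03016 - 0)²/820 = 0.000001109 W
    P_R11 = (0.01736 - 0.04423)²/30000 = 0.00000002408 W
    P_R12 = (0.01736 - 0)²/3.9 = 0.00007726 W
  P_total = P_R1 + P_R2 + P_R3 + P_R4 + P_R5 + P_R6 + P_R7 + P_R8 + P_R9 + P_R10 + P_R11 + P_R12 = 73.68 W

Final answers:
1. V_1 = 0.04479 V
2. I_R1 = 3.878e-06 A
3. P_R7 = 5.95e-07 W
4. P_total = 73.68 W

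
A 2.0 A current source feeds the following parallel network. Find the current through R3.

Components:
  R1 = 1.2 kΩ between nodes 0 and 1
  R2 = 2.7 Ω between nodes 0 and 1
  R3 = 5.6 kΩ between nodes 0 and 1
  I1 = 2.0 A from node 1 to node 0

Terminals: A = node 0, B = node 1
All resistors sit directly between nodes 0 and 1, so they are in parallel and share one voltage V; the full source current 2 A splits among them.
1/R_par = 1/1200 + 1/2.7 + 1/5600 = 0.3714 S  =>  R_par = 2.693 Ω
V = I × R_par = 2 × 2.693 = 5.385 V
I_R3 = V/R3 = 5.385/5600 = 0.0009617 A

Final answer: 0.0009617 A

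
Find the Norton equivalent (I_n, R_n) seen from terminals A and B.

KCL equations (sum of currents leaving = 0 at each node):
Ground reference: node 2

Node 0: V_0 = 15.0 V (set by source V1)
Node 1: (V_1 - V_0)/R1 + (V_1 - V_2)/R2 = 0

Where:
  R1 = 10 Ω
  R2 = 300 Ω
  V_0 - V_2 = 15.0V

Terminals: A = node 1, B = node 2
Find the Thévenin equivalent first; then I_n = V_th/R_th and R_n = R_th.
Step 1 — V_th is the open-circuit voltage V_A - V_B (nothing connected across the terminals).
Nodal analysis, taking node 2 as the 0 V reference.
Source V1 fixes V_0 = 15 V.
KCL at each unknown node (sum of currents leaving = 0; resistances in Ω):
  Node 1: (V_1 - 15)/10 + (V_1 - 0)/300 = 0
Collecting terms: 0.1033 × V_1 = 1.5  =>  V_1 = 14.52 V
V_th = V_1 - V_2 = 14.52 - 0 = 14.52 V
Step 2 — R_th: zero the source — replace V1 by a short circuit (node 2 merges into node 0) — and find the resistance seen between A (node 1) and B (node 0).
Reduce the network between node 1 (A) and node 0 (B) by series/parallel combination:
  Rp1 = R1 ‖ R2 (parallel, both between nodes 0 and 1) = 1/(1/10 + 1/300) = 9.677 Ω
R_th = 9.677 Ω
I_n = V_th/R_th = 14.52/9.677 = 1.5 A, and R_n = R_th = 9.677 Ω

Final answer: I_n = 1.5 A, R_n = 9.677 Ω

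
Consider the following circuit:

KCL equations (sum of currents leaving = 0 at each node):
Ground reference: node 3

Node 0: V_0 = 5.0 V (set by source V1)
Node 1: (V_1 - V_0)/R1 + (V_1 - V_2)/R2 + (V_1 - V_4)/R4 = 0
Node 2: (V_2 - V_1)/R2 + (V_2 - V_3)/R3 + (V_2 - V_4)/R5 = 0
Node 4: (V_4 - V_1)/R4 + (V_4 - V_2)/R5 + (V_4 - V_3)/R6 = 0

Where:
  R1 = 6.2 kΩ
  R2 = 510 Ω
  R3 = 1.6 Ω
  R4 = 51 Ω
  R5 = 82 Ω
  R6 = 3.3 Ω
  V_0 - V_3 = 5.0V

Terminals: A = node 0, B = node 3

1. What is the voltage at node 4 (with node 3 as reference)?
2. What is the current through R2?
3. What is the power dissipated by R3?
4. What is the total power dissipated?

Nodal analysis, taking node 3 as the 0 V reference.
Source V1 fixes V_0 = 5 V.
KCL at each unknown node (sum of currents leaving = 0; resistances in Ω):
  Node 1: (V_1 - 5)/6200 + (V_1 - V_2)/510 + (V_1 - V_4)/51 = 0
  Node 2: (V_2 - V_1)/510 + (V_2 - 0)/1.6 + (V_2 - V_4)/82 = 0
  Node 4: (V_4 - V_1)/51 + (V_4 - V_2)/82 + (V_4 - 0)/3.3 = 0
Collecting terms (coefficients in siemens):
  0.02173·V_1 - 0.001961·V_2 - 0.01961·V_4 = 0.0008065
  0.6392·V_2 - 0.001961·V_1 - 0.0122·V_4 = 0
  0.3348·V_4 - 0.01961·V_1 - 0.0122·V_2 = 0
Solving these 3 simultaneous equations (Gaussian elimination) gives:
  V_1 = 0.0392 V, V_2 = 0.0001642 V, V_4 = 0.002302 V
Part 1:
  Read off the nodal solution: V_4 = 0.002302 V
Part 2:
  I_R2 = (V_1 - V_2)/R2 = (0.0392 - 0.0001642)/510 = 0.00007655 A
  Magnitude: I_R2 = 0.00007655 A
Part 3:
  I_R3 = (V_2 - V_3)/R3 = (0.0001642 - 0)/1.6 = 0.0001026 A
  P_R3 = I_R3² × R3 = (0.0001026)² × 1.6 = 0.00000001685 W
Part 4:
  Power in each resistor, P = (ΔV)²/R:
    P_R1 = (5 - 0.0392)²/6200 = 0.003969 W
    P_R2 = (0.0392 - 0.0001642)²/510 = 0.000002988 W
    P_R3 = (0.0001642 - 0)²/1.6 = 0.00000001685 W
    P_R4 = (0.0392 - 0.002302)²/51 = 0.0000267 W
    P_R5 = (0.0001642 - 0.002302)²/82 = 0.00000005572 W
    P_R6 = (0 - 0.002302)²/3.3 = 0.000001606 W
  P_total = P_R1 + P_R2 + P_R3 + P_R4 + P_R5 + P_R6 = 0.004001 W

Final answers:
1. V_4 = 0.002302 V
2. I_R2 = 7.655e-05 A
3. P_R3 = 1.685e-08 W
4. P_total = 0.004001 W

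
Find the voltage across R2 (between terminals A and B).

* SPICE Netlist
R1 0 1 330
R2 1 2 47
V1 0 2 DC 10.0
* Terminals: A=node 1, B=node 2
R1 and R2 are in series across V1 (node 0 → node 1 → node 2), and the output A–B is taken across R2, so this is a voltage divider.
Series current: I = V1/(R1 + R2) = 10/(330 + 47) = 10/377 = 0.02653 A
V_R2 = I × R2 = V1 × R2/(R1 + R2) = 10 × 47/377 = 1.247 V

Final answer: 1.247 V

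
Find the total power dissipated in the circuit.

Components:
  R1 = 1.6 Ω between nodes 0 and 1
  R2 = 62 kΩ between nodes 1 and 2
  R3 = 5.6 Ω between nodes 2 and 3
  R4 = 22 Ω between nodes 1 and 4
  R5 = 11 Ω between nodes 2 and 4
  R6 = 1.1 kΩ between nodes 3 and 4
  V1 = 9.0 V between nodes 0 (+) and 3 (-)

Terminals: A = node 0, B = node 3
Nodal analysis, taking node 3 as the 0 V reference.
Source V1 fixes V_0 = 9 V.
KCL at each unknown node (sum of currents leaving = 0; resistances in Ω):
  Node 1: (V_1 - 9)/1.6 + (V_1 - V_2)/62000 + (V_1 - V_4)/22 = 0
  Node 2: (V_2 - V_1)/62000 + (V_2 - 0)/5.6 + (V_2 - V_4)/11 = 0
  Node 4: (V_4 - V_1)/22 + (V_4 - V_2)/11 + (V_4 - 0)/1100 = 0
Collecting terms (coefficients in siemens):
  0.6705·V_1 - 0.00001613·V_2 - 0.04545·V_4 = 5.625
  0.2695·V_2 - 0.00001613·V_1 - 0.09091·V_4 = 0
  0.1373·V_4 - 0.04545·V_1 - 0.09091·V_2 = 0
Solving these 3 simultaneous equations (Gaussian elimination) gives:
  V_1 = 8.639 V, V_2 = 1.243 V, V_4 = 3.684 V
Power in each resistor, P = (ΔV)²/R:
  P_R1 = (9 - 8.639)²/1.6 = 0.08126 W
  P_R2 = (8.639 - 1.243)²/62000 = 0.0008823 W
  P_R3 = (1.243 - 0)²/5.6 = 0.276 W
  P_R4 = (8.639 - 3.684)²/22 = 1.116 W
  P_R5 = (1.243 - 3.684)²/11 = 0.5416 W
  P_R6 = (0 - 3.684)²/1100 = 0.01234 W
P_total = P_R1 + P_R2 + P_R3 + P_R4 + P_R5 + P_R6 = 2.028 W

Final answer: 2.028 W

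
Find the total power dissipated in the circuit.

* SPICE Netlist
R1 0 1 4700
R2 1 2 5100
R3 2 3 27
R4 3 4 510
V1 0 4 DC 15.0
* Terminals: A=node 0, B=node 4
Nodal analysis, taking node 4 as the 0 V reference.
Source V1 fixes V_0 = 15 V.
KCL at each unknown node (sum of currents leaving = 0; resistances in Ω):
  Node 1: (V_1 - 15)/4700 + (V_1 - V_2)/5100 = 0
  Node 2: (V_2 - V_1)/5100 + (V_2 - V_3)/27 = 0
  Node 3: (V_3 - V_2)/27 + (V_3 - 0)/510 = 0
Collecting terms (coefficients in siemens):
  0.0004088·V_1 - 0.0001961·V_2 = 0.003191
  0.03723·V_2 - 0.0001961·V_1 - 0.03704·V_3 = 0
  0.039·V_3 - 0.03704·V_2 = 0
Solving these 3 simultaneous equations (Gaussian elimination) gives:
  V_1 = 8.18 V, V_2 = 0.7792 V, V_3 = 0.7401 V
Power in each resistor, P = (ΔV)²/R:
  P_R1 = (15 - 8.18)²/4700 = 0.009897 W
  P_R2 = (8.18 - 0.7792)²/5100 = 0.01074 W
  P_R3 = (0.7792 - 0.7401)²/27 = 0.00005685 W
  P_R4 = (0.7401 - 0)²/510 = 0.001074 W
P_total = P_R1 + P_R2 + P_R3 + P_R4 = 0.02177 W

Final answer: 0.02177 W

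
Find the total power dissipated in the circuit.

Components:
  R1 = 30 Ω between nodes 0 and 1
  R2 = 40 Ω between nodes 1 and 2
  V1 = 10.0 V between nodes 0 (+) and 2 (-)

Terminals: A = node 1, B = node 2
Nodal analysis, taking node 2 as the 0 V reference.
Source V1 fixes V_0 = 10 V.
KCL at each unknown node (sum of currents leaving = 0; resistances in Ω):
  Node 1: (V_1 - 10)/30 + (V_1 - 0)/40 = 0
Collecting terms: 0.05833 × V_1 = 0.3333  =>  V_1 = 5.714 V
Power in each resistor, P = (ΔV)²/R:
  P_R1 = (10 - 5.714)²/30 = 0.6122 W
  P_R2 = (5.714 - 0)²/40 = 0.8163 W
P_total = P_R1 + P_R2 = 1.429 W

Final answer: 1.429 W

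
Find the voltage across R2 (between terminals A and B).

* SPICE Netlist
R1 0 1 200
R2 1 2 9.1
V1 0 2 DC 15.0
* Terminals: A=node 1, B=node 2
R1 and R2 are in series across V1 (node 0 → node 1 → node 2), and the output A–B is taken across R2, so this is a voltage divider.
Series current: I = V1/(R1 + R2) = 15/(200 + 9.1) = 15/209.1 = 0.07174 A
V_R2 = I × R2 = V1 × R2/(R1 + R2) = 15 × 9.1/209.1 = 0.6528 V

Final answer: 0.6528 V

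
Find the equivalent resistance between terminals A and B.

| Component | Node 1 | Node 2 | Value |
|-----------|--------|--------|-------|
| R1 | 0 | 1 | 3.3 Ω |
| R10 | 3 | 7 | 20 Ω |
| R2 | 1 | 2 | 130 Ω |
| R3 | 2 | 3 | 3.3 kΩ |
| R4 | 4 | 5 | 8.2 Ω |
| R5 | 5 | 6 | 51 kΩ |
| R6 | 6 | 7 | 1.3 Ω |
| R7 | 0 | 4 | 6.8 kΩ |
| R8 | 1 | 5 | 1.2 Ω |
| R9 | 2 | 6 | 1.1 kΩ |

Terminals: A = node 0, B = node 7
The network is not a plain series/parallel combination. Inject a 1 A test current into terminal A (node 0) and return it from terminal B (node 7); then R_eq = V_A / (1 A).
Nodal analysis, taking node 7 as the 0 V reference.
Current source I_test pushes 1 A into node 0 and draws it out of node 7.
KCL at each unknown node (sum of currents leaving = 0; resistances in Ω):
  Node 0: (V_0 - V_1)/3.3 + (V_0 - V_4)/6800 - 1 = 0
  Node 1: (V_1 - V_0)/3.3 + (V_1 - V_2)/130 + (V_1 - V_5)/1.2 = 0
  Node 2: (V_2 - V_1)/130 + (V_2 - V_3)/3300 + (V_2 - V_6)/1100 = 0
  Node 3: (V_3 - V_2)/3300 + (V_3 - 0)/20 = 0
  Node 4: (V_4 - V_0)/6800 + (V_4 - V_5)/8.2 = 0
  Node 5: (V_5 - V_1)/1.2 + (V_5 - V_4)/8.2 + (V_5 - V_6)/51000 = 0
  Node 6: (V_6 - V_2)/1100 + (V_6 - V_5)/51000 + (V_6 - 0)/1.3 = 0
Collecting terms (coefficients in siemens):
  0.3032·V_0 - 0.303·V_1 - 0.0001471·V_4 = 1
  1.144·V_1 - 0.303·V_0 - 0.007692·V_2 - 0.8333·V_5 = 0
  0.008904·V_2 - 0.007692·V_1 - 0.000303·V_3 - 0.0009091·V_6 = 0
  0.0503·V_3 - 0.000303·V_2 = 0
  0.1221·V_4 - 0.0001471·V_0 - 0.122·V_5 = 0
  0.9553·V_5 - 0.8333·V_1 - 0.122·V_4 - 0.00001961·V_6 = 0
  0.7702·V_6 - 0.0009091·V_2 - 0.00001961·V_5 = 0
Solving these 7 simultaneous equations (Gaussian elimination) gives:
  V_0 = 942.7 V, V_1 = 939.4 V, V_2 = 811.8 V, V_3 = 4.89 V
  V_4 = 939.4 V, V_5 = 939.4 V, V_6 = 0.9821 V
R_eq = V_0 / 1 A = 942.7 Ω

Final answer: 942.7 Ω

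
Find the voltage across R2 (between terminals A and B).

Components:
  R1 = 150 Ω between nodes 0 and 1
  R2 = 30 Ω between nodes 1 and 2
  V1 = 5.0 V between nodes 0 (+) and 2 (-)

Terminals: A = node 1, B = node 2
R1 and R2 are in series across V1 (node 0 → node 1 → node 2), and the output A–B is taken across R2, so this is a voltage divider.
Series current: I = V1/(R1 + R2) = 5/(150 + 30) = 5/180 = 0.02778 A
V_R2 = I × R2 = V1 × R2/(R1 + R2) = 5 × 30/180 = 0.8333 V

Final answer: 0.8333 V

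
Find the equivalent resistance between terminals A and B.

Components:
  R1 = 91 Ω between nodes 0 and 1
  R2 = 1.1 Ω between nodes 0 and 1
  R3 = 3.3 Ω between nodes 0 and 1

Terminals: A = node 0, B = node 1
Reduce the network between node 0 (A) and node 1 (B) by series/parallel combination:
  Rp1 = R1 ‖ R2 ‖ R3 (parallel, all between nodes 0 and 1) = 1/(1/91 + 1/1.1 + 1/3.3) = 0.8176 Ω
R_eq = 0.8176 Ω

Final answer: 0.8176 Ω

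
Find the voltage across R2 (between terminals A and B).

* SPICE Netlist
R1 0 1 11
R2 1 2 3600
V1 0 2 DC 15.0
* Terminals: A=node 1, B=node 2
R1 and R2 are in series across V1 (node 0 → node 1 → node 2), and the output A–B is taken across R2, so this is a voltage divider.
Series current: I = V1/(R1 + R2) = 15/(11 + 3600) = 15/3611 = 0.004154 A
V_R2 = I × R2 = V1 × R2/(R1 + R2) = 15 × 3600/3611 = 14.95 V

Final answer: 14.95 V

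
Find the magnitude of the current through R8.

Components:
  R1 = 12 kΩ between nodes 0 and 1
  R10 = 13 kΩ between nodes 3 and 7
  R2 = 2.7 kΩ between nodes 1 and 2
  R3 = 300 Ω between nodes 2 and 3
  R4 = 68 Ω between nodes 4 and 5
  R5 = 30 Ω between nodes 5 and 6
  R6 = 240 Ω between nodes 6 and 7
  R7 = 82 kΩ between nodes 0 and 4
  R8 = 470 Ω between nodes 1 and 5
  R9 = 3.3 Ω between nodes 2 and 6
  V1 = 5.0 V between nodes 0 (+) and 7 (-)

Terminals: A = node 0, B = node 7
Nodal analysis, taking node 7 as the 0 V reference.
Source V1 fixes V_0 = 5 V.
KCL at each unknown node (sum of currents leaving = 0; resistances in Ω):
  Node 1: (V_1 - 5)/12000 + (V_1 - V_2)/2700 + (V_1 - V_5)/470 = 0
  Node 2: (V_2 - V_1)/2700 + (V_2 - V_3)/300 + (V_2 - V_6)/3.3 = 0
  Node 3: (V_3 - V_2)/300 + (V_3 - 0)/13000 = 0
  Node 4: (V_4 - V_5)/68 + (V_4 - 5)/82000 = 0
  Node 5: (V_5 - V_4)/68 + (V_5 - V_6)/30 + (V_5 - V_1)/470 = 0
  Node 6: (V_6 - V_5)/30 + (V_6 - 0)/240 + (V_6 - V_2)/3.3 = 0
Collecting terms (coefficients in siemens):
  0.002581·V_1 - 0.0003704·V_2 - 0.002128·V_5 = 0.0004167
  0.3067·V_2 - 0.0003704·V_1 - 0.003333·V_3 - 0.303·V_6 = 0
  0.00341·V_3 - 0.003333·V_2 = 0
  0.01472·V_4 - 0.01471·V_5 = 0.00006098
  0.05017·V_5 - 0.002128·V_1 - 0.01471·V_4 - 0.03333·V_6 = 0
  0.3405·V_6 - 0.303·V_2 - 0.03333·V_5 = 0
Solving these 6 simultaneous equations (Gaussian elimination) gives:
  V_1 = 0.2745 V, V_2 = 0.107 V, V_3 = 0.1046 V, V_4 = 0.1226 V
  V_5 = 0.1186 V, V_6 = 0.1069 V
I_R8 = (V_1 - V_5)/R8 = (0.2745 - 0.1186)/470 = 0.0003318 A
|I_R8| = 0.0003318 A

Final answer: |I_R8| = 0.0003318 A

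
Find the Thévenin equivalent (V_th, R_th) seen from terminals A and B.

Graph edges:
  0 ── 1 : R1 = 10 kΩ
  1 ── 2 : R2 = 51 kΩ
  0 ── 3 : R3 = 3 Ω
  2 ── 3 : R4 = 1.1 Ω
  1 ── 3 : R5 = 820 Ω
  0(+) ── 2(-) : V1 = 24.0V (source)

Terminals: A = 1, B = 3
Step 1 — V_th is the open-circuit voltage V_A - V_B (nothing connected across the terminals).
Nodal analysis, taking node 2 as the 0 V reference.
Source V1 fixes V_0 = 24 V.
KCL at each unknown node (sum of currents leaving = 0; resistances in Ω):
  Node 1: (V_1 - 24)/10000 + (V_1 - 0)/51000 + (V_1 - V_3)/820 = 0
  Node 3: (V_3 - 24)/3 + (V_3 - 0)/1.1 + (V_3 - V_1)/820 = 0
Collecting terms (coefficients in siemens):
  0.001339·V_1 - 0.00122·V_3 = 0.0024
  1.244·V_3 - 0.00122·V_1 = 8
Determinant D = (0.001339)(1.244) - (-0.00122)(-0.00122) = 0.001664
V_1 = [(0.0024)(1.244) - (-0.00122)(8)]/D = 7.657 V
V_3 = [(0.001339)(8) - (0.0024)(-0.00122)]/D = 6.44 V
V_th = V_1 - V_3 = 7.657 - 6.44 = 1.217 V
Step 2 — R_th: zero the source — replace V1 by a short circuit (node 2 merges into node 0) — and find the resistance seen between A (node 1) and B (node 3).
Reduce the network between node 1 (A) and node 3 (B) by series/parallel combination:
  Rp1 = R1 ‖ R2 (parallel, both between nodes 0 and 1) = 1/(1/10000 + 1/51000) = 8361 Ω
  Rp2 = R3 ‖ R4 (parallel, both between nodes 0 and 3) = 1/(1/3 + 1/1.1) = 0.8049 Ω
  Rs1 = Rp1 + Rp2 (series, joined only at node 0) = 8361 + 0.8049 = 8361 Ω
  Rp3 = R5 ‖ Rs1 (parallel, both between nodes 1 and 3) = 1/(1/820 + 1/8361) = 746.8 Ω
R_th = 746.8 Ω

Final answer: V_th = 1.217 V, R_th = 746.8 Ω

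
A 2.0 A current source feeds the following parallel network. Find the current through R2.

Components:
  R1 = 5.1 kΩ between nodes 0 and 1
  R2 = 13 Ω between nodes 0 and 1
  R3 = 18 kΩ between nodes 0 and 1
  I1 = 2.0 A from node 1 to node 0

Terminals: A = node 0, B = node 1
All resistors sit directly between nodes 0 and 1, so they are in parallel and share one voltage V; the full source current 2 A splits among them.
1/R_par = 1/5100 + 1/13 + 1/18000 = 0.07717 S  =>  R_par = 12.96 Ω
V = I × R_par = 2 × 12.96 = 25.92 V
I_R2 = V/R2 = 25.92/13 = 1.993 A

Final answer: 1.993 A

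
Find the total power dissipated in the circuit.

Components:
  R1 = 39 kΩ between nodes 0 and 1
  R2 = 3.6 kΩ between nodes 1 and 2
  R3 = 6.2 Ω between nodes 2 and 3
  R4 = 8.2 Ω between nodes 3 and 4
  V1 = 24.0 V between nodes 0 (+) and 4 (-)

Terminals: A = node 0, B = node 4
Nodal analysis, taking node 4 as the 0 V reference.
Source V1 fixes V_0 = 24 V.
KCL at each unknown node (sum of currents leaving = 0; resistances in Ω):
  Node 1: (V_1 - 24)/39000 + (V_1 - V_2)/3600 = 0
  Node 2: (V_2 - V_1)/3600 + (V_2 - V_3)/6.2 = 0
  Node 3: (V_3 - V_2)/6.2 + (V_3 - 0)/8.2 = 0
Collecting terms (coefficients in siemens):
  0.0003034·V_1 - 0.0002778·V_2 = 0.0006154
  0.1616·V_2 - 0.0002778·V_1 - 0.1613·V_3 = 0
  0.2832·V_3 - 0.1613·V_2 = 0
Solving these 3 simultaneous equations (Gaussian elimination) gives:
  V_1 = 2.036 V, V_2 = 0.00811 V, V_3 = 0.004618 V
Power in each resistor, P = (ΔV)²/R:
  P_R1 = (24 - 2.036)²/39000 = 0.01237 W
  P_R2 = (2.036 - 0.00811)²/3600 = 0.001142 W
  P_R3 = (0.00811 - 0.004618)²/6.2 = 0.000001967 W
  P_R4 = (0.004618 - 0)²/8.2 = 0.000002601 W
P_total = P_R1 + P_R2 + P_R3 + P_R4 = 0.01352 W

Final answer: 0.01352 W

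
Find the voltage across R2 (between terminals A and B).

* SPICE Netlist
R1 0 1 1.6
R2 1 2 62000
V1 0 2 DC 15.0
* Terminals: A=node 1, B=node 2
R1 and R2 are in series across V1 (node 0 → node 1 → node 2), and the output A–B is taken across R2, so this is a voltage divider.
Series current: I = V1/(R1 + R2) = 15/(1.6 + 62000) = 15/62000 = 0.0002419 A
V_R2 = I × R2 = V1 × R2/(R1 + R2) = 15 × 62000/62000 = 15 V

Final answer: 15 V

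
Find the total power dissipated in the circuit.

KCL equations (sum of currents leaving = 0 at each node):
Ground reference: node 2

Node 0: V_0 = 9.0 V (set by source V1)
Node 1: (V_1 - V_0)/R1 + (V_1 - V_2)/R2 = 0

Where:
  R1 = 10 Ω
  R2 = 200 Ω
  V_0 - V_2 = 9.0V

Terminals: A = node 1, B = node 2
Nodal analysis, taking node 2 as the 0 V reference.
Source V1 fixes V_0 = 9 V.
KCL at each unknown node (sum of currents leaving = 0; resistances in Ω):
  Node 1: (V_1 - 9)/10 + (V_1 - 0)/200 = 0
Collecting terms: 0.105 × V_1 = 0.9  =>  V_1 = 8.571 V
Power in each resistor, P = (ΔV)²/R:
  P_R1 = (9 - 8.571)²/10 = 0.01837 W
  P_R2 = (8.571 - 0)²/200 = 0.3673 W
P_total = P_R1 + P_R2 = 0.3857 W

Final answer: 0.3857 W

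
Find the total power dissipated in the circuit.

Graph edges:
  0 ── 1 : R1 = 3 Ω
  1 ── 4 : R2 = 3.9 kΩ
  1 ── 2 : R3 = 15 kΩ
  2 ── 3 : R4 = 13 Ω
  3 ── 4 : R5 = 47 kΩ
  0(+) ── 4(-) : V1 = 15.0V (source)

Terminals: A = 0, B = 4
Nodal analysis, taking node 4 as the 0 V reference.
Source V1 fixes V_0 = 15 V.
KCL at each unknown node (sum of currents leaving = 0; resistances in Ω):
  Node 1: (V_1 - 15)/3 + (V_1 - 0)/3900 + (V_1 - V_2)/15000 = 0
  Node 2: (V_2 - V_1)/15000 + (V_2 - V_3)/13 = 0
  Node 3: (V_3 - V_2)/13 + (V_3 - 0)/47000 = 0
Collecting terms (coefficients in siemens):
  0.3337·V_1 - 0.00006667·V_2 = 5
  0.07699·V_2 - 0.00006667·V_1 - 0.07692·V_3 = 0
  0.07694·V_3 - 0.07692·V_2 = 0
Solving these 3 simultaneous equations (Gaussian elimination) gives:
  V_1 = 14.99 V, V_2 = 11.36 V, V_3 = 11.36 V
Power in each resistor, P = (ΔV)²/R:
  P_R1 = (15 - 14.99)²/3 = 0.00005005 W
  P_R2 = (14.99 - 0)²/3900 = 0.0576 W
  P_R3 = (14.99 - 11.36)²/15000 = 0.0008762 W
  P_R4 = (11.36 - 11.36)²/13 = 0.0000007594 W
  P_R5 = (11.36 - 0)²/47000 = 0.002745 W
P_total = P_R1 + P_R2 + P_R3 + P_R4 + P_R5 = 0.06127 W

Final answer: 0.06127 W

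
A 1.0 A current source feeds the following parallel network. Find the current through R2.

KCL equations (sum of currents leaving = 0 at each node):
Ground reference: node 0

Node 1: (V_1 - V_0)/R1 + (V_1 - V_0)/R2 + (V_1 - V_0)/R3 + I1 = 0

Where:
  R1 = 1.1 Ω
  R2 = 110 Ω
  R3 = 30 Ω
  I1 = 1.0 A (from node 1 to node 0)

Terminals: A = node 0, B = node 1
All resistors sit directly between nodes 0 and 1, so they are in parallel and share one voltage V; the full source current 1 A splits among them.
1/R_par = 1/1.1 + 1/110 + 1/30 = 0.9515 S  =>  R_par = 1.051 Ω
V = I × R_par = 1 × 1.051 = 1.051 V
I_R2 = V/R2 = 1.051/110 = 0.009554 A

Final answer: 0.009554 A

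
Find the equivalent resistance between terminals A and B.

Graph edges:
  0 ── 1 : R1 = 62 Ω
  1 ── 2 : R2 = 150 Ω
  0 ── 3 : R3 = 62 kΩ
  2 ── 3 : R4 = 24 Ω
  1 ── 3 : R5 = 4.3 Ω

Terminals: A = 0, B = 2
The network is not a plain series/parallel combination. Inject a 1 A test current into terminal A (node 0) and return it from terminal B (node 2); then R_eq = V_A / (1 A).
Nodal analysis, taking node 2 as the 0 V reference.
Current source I_test pushes 1 A into node 0 and draws it out of node 2.
KCL at each unknown node (sum of currents leaving = 0; resistances in Ω):
  Node 0: (V_0 - V_1)/62 + (V_0 - V_3)/62000 - 1 = 0
  Node 1: (V_1 - V_0)/62 + (V_1 - 0)/150 + (V_1 - V_3)/4.3 = 0
  Node 3: (V_3 - V_0)/62000 + (V_3 - V_1)/4.3 + (V_3 - 0)/24 = 0
Collecting terms (coefficients in siemens):
  0.01615·V_0 - 0.01613·V_1 - 0.00001613·V_3 = 1
  0.2554·V_1 - 0.01613·V_0 - 0.2326·V_3 = 0
  0.2742·V_3 - 0.00001613·V_0 - 0.2326·V_1 = 0
Solving these 3 simultaneous equations (Gaussian elimination) gives:
  V_0 = 85.74 V, V_1 = 23.8 V, V_3 = 20.19 V
R_eq = V_0 / 1 A = 85.74 Ω

Final answer: 85.74 Ω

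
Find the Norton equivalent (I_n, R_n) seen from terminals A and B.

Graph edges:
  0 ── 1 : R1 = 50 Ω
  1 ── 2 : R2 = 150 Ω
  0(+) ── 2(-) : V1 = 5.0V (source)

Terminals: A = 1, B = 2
Find the Thévenin equivalent first; then I_n = V_th/R_th and R_n = R_th.
Step 1 — V_th is the open-circuit voltage V_A - V_B (nothing connected across the terminals).
Nodal analysis, taking node 2 as the 0 V reference.
Source V1 fixes V_0 = 5 V.
KCL at each unknown node (sum of currents leaving = 0; resistances in Ω):
  Node 1: (V_1 - 5)/50 + (V_1 - 0)/150 = 0
Collecting terms: 0.02667 × V_1 = 0.1  =>  V_1 = 3.75 V
V_th = V_1 - V_2 = 3.75 - 0 = 3.75 V
Step 2 — R_th: zero the source — replace V1 by a short circuit (node 2 merges into node 0) — and find the resistance seen between A (node 1) and B (node 0).
Reduce the network between node 1 (A) and node 0 (B) by series/parallel combination:
  Rp1 = R1 ‖ R2 (parallel, both between nodes 0 and 1) = 1/(1/50 + 1/150) = 37.5 Ω
R_th = 37.5 Ω
I_n = V_th/R_th = 3.75/37.5 = 0.1 A, and R_n = R_th = 37.5 Ω

Final answer: I_n = 0.1 A, R_n = 37.5 Ω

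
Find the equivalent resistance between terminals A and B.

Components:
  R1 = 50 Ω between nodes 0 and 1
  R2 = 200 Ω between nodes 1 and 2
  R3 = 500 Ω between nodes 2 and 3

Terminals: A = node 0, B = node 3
Reduce the network between node 0 (A) and node 3 (B) by series/parallel combination:
  Rs1 = R1 + R2 (series, joined only at node 1) = 50 + 200 = 250 Ω
  Rs2 = R3 + Rs1 (series, joined only at node 2) = 500 + 250 = 750 Ω
R_eq = 750 Ω

Final answer: 750 Ω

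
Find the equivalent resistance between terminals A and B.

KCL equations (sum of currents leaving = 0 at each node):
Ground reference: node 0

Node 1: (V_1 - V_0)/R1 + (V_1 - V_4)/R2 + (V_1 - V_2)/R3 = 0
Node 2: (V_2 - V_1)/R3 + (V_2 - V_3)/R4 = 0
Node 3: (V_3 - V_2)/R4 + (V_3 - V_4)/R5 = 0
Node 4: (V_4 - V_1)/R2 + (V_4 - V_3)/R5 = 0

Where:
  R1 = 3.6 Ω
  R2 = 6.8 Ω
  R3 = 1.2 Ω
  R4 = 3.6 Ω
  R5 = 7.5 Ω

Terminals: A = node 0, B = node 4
Reduce the network between node 0 (A) and node 4 (B) by series/parallel combination:
  Rs1 = R3 + R4 (series, joined only at node 2) = 1.2 + 3.6 = 4.8 Ω
  Rs2 = R5 + Rs1 (series, joined only at node 3) = 7.5 + 4.8 = 12.3 Ω
  Rp1 = R2 ‖ Rs2 (parallel, both between nodes 1 and 4) = 1/(1/6.8 + 1/12.3) = 4.379 Ω
  Rs3 = R1 + Rp1 (series, joined only at node 1) = 3.6 + 4.379 = 7.979 Ω
R_eq = 7.979 Ω

Final answer: 7.979 Ω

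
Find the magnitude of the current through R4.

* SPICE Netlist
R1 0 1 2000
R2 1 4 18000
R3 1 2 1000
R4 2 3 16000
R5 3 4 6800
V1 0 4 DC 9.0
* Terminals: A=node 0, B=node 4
Nodal analysis, taking node 4 as the 0 V reference.
Source V1 fixes V_0 = 9 V.
KCL at each unknown node (sum of currents leaving = 0; resistances in Ω):
  Node 1: (V_1 - 9)/2000 + (V_1 - 0)/18000 + (V_1 - V_2)/1000 = 0
  Node 2: (V_2 - V_1)/1000 + (V_2 - V_3)/16000 = 0
  Node 3: (V_3 - V_2)/16000 + (V_3 - 0)/6800 = 0
Collecting terms (coefficients in siemens):
  0.001556·V_1 - 0.001·V_2 = 0.0045
  0.001063·V_2 - 0.001·V_1 - 0.0000625·V_3 = 0
  0.0002096·V_3 - 0.0000625·V_2 = 0
Solving these 3 simultaneous equations (Gaussian elimination) gives:
  V_1 = 7.53 V, V_2 = 7.214 V, V_3 = 2.152 V
I_R4 = (V_2 - V_3)/R4 = (7.214 - 2.152)/16000 = 0.0003164 A
|I_R4| = 0.0003164 A

Final answer: |I_R4| = 0.0003164 A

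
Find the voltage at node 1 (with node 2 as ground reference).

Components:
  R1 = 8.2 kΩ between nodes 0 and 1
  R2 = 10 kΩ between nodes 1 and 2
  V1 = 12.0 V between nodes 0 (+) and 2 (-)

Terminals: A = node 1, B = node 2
Nodal analysis, taking node 2 as the 0 V reference.
Source V1 fixes V_0 = 12 V.
KCL at each unknown node (sum of currents leaving = 0; resistances in Ω):
  Node 1: (V_1 - 12)/8200 + (V_1 - 0)/10000 = 0
Collecting terms: 0.000222 × V_1 = 0.001463  =>  V_1 = 6.593 V
The requested potential is V_1 = 6.593 V.

Final answer: V_1 = 6.593 V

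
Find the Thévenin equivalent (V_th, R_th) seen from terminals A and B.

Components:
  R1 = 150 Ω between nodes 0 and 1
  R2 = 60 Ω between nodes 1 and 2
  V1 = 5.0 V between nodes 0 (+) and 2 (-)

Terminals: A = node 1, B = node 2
Step 1 — V_th is the open-circuit voltage V_A - V_B (nothing connected across the terminals).
Nodal analysis, taking node 2 as the 0 V reference.
Source V1 fixes V_0 = 5 V.
KCL at each unknown node (sum of currents leaving = 0; resistances in Ω):
  Node 1: (V_1 - 5)/150 + (V_1 - 0)/60 = 0
Collecting terms: 0.02333 × V_1 = 0.03333  =>  V_1 = 1.429 V
V_th = V_1 - V_2 = 1.429 - 0 = 1.429 V
Step 2 — R_th: zero the source — replace V1 by a short circuit (node 2 merges into node 0) — and find the resistance seen between A (node 1) and B (node 0).
Reduce the network between node 1 (A) and node 0 (B) by series/parallel combination:
  Rp1 = R1 ‖ R2 (parallel, both between nodes 0 and 1) = 1/(1/150 + 1/60) = 42.86 Ω
R_th = 42.86 Ω

Final answer: V_th = 1.429 V, R_th = 42.86 Ω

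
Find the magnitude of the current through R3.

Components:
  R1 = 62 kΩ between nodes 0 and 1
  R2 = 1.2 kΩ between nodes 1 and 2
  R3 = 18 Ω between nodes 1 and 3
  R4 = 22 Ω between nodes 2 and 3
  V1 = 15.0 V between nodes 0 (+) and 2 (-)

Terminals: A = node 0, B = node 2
Nodal analysis, taking node 2 as the 0 V reference.
Source V1 fixes V_0 = 15 V.
KCL at each unknown node (sum of currents leaving = 0; resistances in Ω):
  Node 1: (V_1 - 15)/62000 + (V_1 - 0)/1200 + (V_1 - V_3)/18 = 0
  Node 3: (V_3 - V_1)/18 + (V_3 - 0)/22 = 0
Collecting terms (coefficients in siemens):
  0.05641·V_1 - 0.05556·V_3 = 0.0002419
  0.101·V_3 - 0.05556·V_1 = 0
Determinant D = (0.05641)(0.101) - (-0.05556)(-0.05556) = 0.002611
V_1 = [(0.0002419)(0.101) - (-0.05556)(0)]/D = 0.009359 V
V_3 = [(0.05641)(0) - (0.0002419)(-0.05556)]/D = 0.005148 V
I_R3 = (V_1 - V_3)/R3 = (0.009359 - 0.005148)/18 = 0.000234 A
|I_R3| = 0.000234 A

Final answer: |I_R3| = 0.000234 A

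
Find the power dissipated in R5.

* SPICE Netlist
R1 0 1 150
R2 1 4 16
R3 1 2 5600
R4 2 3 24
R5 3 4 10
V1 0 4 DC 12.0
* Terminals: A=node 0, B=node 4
Nodal analysis, taking node 4 as the 0 V reference.
Source V1 fixes V_0 = 12 V.
KCL at each unknown node (sum of currents leaving = 0; resistances in Ω):
  Node 1: (V_1 - 12)/150 + (V_1 - 0)/16 + (V_1 - V_2)/5600 = 0
  Node 2: (V_2 - V_1)/5600 + (V_2 - V_3)/24 = 0
  Node 3: (V_3 - V_2)/24 + (V_3 - 0)/10 = 0
Collecting terms (coefficients in siemens):
  0.06935·V_1 - 0.0001786·V_2 = 0.08
  0.04185·V_2 - 0.0001786·V_1 - 0.04167·V_3 = 0
  0.1417·V_3 - 0.04167·V_2 = 0
Solving these 3 simultaneous equations (Gaussian elimination) gives:
  V_1 = 1.154 V, V_2 = 0.006962 V, V_3 = 0.002048 V
I_R5 = (V_3 - V_4)/R5 = (0.002048 - 0)/10 = 0.0002048 A
P_R5 = I_R5² × R5 = (0.0002048)² × 10 = 0.0000004193 W

Final answer: 4.193e-07 W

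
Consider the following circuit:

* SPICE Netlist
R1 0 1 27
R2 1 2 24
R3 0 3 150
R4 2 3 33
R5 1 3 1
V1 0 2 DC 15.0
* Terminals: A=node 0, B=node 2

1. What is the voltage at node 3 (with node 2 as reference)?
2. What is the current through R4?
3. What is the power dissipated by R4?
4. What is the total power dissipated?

Nodal analysis, taking node 2 as the 0 V reference.
Source V1 fixes V_0 = 15 V.
KCL at each unknown node (sum of currents leaving = 0; resistances in Ω):
  Node 1: (V_1 - 15)/27 + (V_1 - 0)/24 + (V_1 - V_3)/1 = 0
  Node 3: (V_3 - 15)/150 + (V_3 - 0)/33 + (V_3 - V_1)/1 = 0
Collecting terms (coefficients in siemens):
  1.079·V_1 - 1·V_3 = 0.5556
  1.037·V_3 - 1·V_1 = 0.1
Determinant D = (1.079)(1.037) - (-1)(-1) = 0.1186
V_1 = [(0.5556)(1.037) - (-1)(0.1)]/D = 5.701 V
V_3 = [(1.079)(0.1) - (0.5556)(-1)]/D = 5.595 V
Part 1:
  Read off the nodal solution: V_3 = 5.595 V
Part 2:
  I_R4 = (V_2 - V_3)/R4 = (0 - 5.595)/33 = -0.1695 A
  Magnitude: I_R4 = 0.1695 A
Part 3:
  I_R4 = (V_2 - V_3)/R4 = (0 - 5.595)/33 = -0.1695 A
  P_R4 = I_R4² × R4 = (-0.1695)² × 33 = 0.9485 W
Part 4:
  Power in each resistor, P = (ΔV)²/R:
    P_R1 = (15 - 5.701)²/27 = 3.202 W
    P_R2 = (5.701 - 0)²/24 = 1.354 W
    P_R3 = (15 - 5.595)²/150 = 0.5897 W
    P_R4 = (0 - 5.595)²/33 = 0.9485 W
    P_R5 = (5.701 - 5.595)²/1 = 0.01141 W
  P_total = P_R1 + P_R2 + P_R3 + P_R4 + P_R5 = 6.106 W

Final answers:
1. V_3 = 5.595 V
2. I_R4 = 0.1695 A
3. P_R4 = 0.9485 W
4. P_total = 6.106 W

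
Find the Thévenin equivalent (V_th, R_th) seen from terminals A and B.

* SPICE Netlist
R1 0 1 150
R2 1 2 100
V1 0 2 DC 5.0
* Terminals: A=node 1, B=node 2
Step 1 — V_th is the open-circuit voltage V_A - V_B (nothing connected across the terminals).
Nodal analysis, taking node 2 as the 0 V reference.
Source V1 fixes V_0 = 5 V.
KCL at each unknown node (sum of currents leaving = 0; resistances in Ω):
  Node 1: (V_1 - 5)/150 + (V_1 - 0)/100 = 0
Collecting terms: 0.01667 × V_1 = 0.03333  =>  V_1 = 2 V
V_th = V_1 - V_2 = 2 - 0 = 2 V
Step 2 — R_th: zero the source — replace V1 by a short circuit (node 2 merges into node 0) — and find the resistance seen between A (node 1) and B (node 0).
Reduce the network between node 1 (A) and node 0 (B) by series/parallel combination:
  Rp1 = R1 ‖ R2 (parallel, both between nodes 0 and 1) = 1/(1/150 + 1/100) = 60 Ω
R_th = 60 Ω

Final answer: V_th = 2 V, R_th = 60 Ω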